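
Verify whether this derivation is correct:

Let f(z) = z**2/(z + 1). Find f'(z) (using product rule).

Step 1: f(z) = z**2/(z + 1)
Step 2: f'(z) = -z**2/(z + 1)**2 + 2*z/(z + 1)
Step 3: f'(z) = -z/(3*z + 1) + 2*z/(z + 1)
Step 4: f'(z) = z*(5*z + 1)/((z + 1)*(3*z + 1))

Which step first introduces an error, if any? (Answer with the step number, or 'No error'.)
Step 3

Step 3 is incorrect due to a wrong exponent.
The step shows: -z/(3*z + 1) + 2*z/(z + 1)
The correct value should be: -z**2/(z**2 + 2*z + 1) + 2*z/(z + 1)

Explanation: The exponent 2 on z was incorrectly written as 1: the term -z**2/(z**2 + 2*z + 1) was incorrectly written as -z/(3*z + 1)
The later steps are derived from this incorrect expression, so the error originates in Step 3.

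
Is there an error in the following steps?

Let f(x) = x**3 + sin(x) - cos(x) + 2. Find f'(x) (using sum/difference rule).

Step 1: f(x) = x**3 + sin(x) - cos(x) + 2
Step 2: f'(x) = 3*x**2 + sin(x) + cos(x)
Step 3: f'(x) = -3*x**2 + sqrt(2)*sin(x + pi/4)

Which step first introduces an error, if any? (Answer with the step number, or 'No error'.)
Step 3

Step 3 is incorrect due to a sign flip.
The step shows: -3*x**2 + sqrt(2)*sin(x + pi/4)
The correct value should be: 3*x**2 + sqrt(2)*sin(x + pi/4)

Explanation: The sign of one term was flipped: the term 3*x**2 was incorrectly written as -3*x**2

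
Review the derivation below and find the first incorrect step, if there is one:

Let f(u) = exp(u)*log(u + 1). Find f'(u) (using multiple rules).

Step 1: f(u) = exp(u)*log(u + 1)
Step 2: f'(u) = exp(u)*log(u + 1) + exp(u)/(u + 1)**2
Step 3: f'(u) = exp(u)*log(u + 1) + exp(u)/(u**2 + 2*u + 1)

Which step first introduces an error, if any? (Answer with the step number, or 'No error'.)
Step 2

Step 2 is incorrect due to a wrong exponent.
The step shows: exp(u)*log(u + 1) + exp(u)/(u + 1)**2
The correct value should be: exp(u)*log(u + 1) + exp(u)/(u + 1)

Explanation: The exponent -1 on u + 1 was incorrectly written as -2: the term exp(u)/(u + 1) was incorrectly written as exp(u)/(u + 1)**2
The later steps are derived from this incorrect expression, so the error originates in Step 2.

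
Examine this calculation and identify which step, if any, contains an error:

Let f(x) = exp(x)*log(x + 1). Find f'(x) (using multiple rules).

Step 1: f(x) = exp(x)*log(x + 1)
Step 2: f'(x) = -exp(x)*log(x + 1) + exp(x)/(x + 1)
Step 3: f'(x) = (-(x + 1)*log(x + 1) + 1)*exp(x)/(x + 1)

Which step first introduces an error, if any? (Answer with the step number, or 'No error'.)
Step 2

Step 2 is incorrect due to a sign flip.
The step shows: -exp(x)*log(x + 1) + exp(x)/(x + 1)
The correct value should be: exp(x)*log(x + 1) + exp(x)/(x + 1)

Explanation: The sign of one term was flipped: the term exp(x)*log(x + 1) was incorrectly written as -exp(x)*log(x + 1)
The later steps are derived from this incorrect expression, so the error originates in Step 2.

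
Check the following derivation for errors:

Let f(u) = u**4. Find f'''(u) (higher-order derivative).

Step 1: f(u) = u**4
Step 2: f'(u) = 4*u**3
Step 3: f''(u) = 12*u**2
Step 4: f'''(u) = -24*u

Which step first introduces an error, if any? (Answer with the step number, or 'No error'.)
Step 4

Step 4 is incorrect due to a sign flip.
The step shows: -24*u
The correct value should be: 24*u

Explanation: The sign of the whole expression was flipped: the term 24*u was incorrectly written as -24*u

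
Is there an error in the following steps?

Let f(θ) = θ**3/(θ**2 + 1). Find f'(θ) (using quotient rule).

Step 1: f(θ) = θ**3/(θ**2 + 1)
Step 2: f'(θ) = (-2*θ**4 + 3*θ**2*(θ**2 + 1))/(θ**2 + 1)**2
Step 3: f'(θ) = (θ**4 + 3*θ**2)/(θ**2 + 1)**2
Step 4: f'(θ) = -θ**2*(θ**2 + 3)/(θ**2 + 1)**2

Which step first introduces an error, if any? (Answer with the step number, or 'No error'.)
Step 4

Step 4 is incorrect due to a sign flip.
The step shows: -θ**2*(θ**2 + 3)/(θ**2 + 1)**2
The correct value should be: θ**2*(θ**2 + 3)/(θ**2 + 1)**2

Explanation: The sign of the whole expression was flipped: the term θ**2*(θ**2 + 3)/(θ**2 + 1)**2 was incorrectly written as -θ**2*(θ**2 + 3)/(θ**2 + 1)**2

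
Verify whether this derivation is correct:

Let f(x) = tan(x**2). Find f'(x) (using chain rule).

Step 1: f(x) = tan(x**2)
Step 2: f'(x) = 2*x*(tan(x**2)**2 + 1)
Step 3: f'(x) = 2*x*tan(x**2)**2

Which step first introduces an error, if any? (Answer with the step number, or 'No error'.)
Step 3

Step 3 is incorrect due to a dropped term.
The step shows: 2*x*tan(x**2)**2
The correct value should be: 2*x*tan(x**2)**2 + 2*x

Explanation: A term was dropped: the term 2*x was incorrectly omitted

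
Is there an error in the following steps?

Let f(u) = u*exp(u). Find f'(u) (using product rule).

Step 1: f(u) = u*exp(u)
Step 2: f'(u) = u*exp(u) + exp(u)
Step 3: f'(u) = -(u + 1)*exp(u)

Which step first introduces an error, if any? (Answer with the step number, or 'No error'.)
Step 3

Step 3 is incorrect due to a sign flip.
The step shows: -(u + 1)*exp(u)
The correct value should be: (u + 1)*exp(u)

Explanation: The sign of the whole expression was flipped: the term (u + 1)*exp(u) was incorrectly written as -(u + 1)*exp(u)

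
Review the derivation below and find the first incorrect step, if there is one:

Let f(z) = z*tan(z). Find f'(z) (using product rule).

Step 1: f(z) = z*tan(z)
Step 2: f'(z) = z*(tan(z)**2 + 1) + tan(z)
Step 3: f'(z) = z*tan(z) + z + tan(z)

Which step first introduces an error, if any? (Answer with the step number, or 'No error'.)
Step 3

Step 3 is incorrect due to a wrong exponent.
The step shows: z*tan(z) + z + tan(z)
The correct value should be: z*tan(z)**2 + z + tan(z)

Explanation: The exponent 2 on tan(z) was incorrectly written as 1: the term z*tan(z)**2 was incorrectly written as z*tan(z)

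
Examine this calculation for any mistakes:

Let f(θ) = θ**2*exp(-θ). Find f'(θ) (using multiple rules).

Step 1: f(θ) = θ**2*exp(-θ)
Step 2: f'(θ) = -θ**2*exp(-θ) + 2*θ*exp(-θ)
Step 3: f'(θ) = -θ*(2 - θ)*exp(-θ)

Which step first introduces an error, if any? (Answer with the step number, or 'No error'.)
Step 3

Step 3 is incorrect due to a sign flip.
The step shows: -θ*(2 - θ)*exp(-θ)
The correct value should be: θ*(2 - θ)*exp(-θ)

Explanation: The sign of the whole expression was flipped: the term θ*(2 - θ)*exp(-θ) was incorrectly written as -θ*(2 - θ)*exp(-θ)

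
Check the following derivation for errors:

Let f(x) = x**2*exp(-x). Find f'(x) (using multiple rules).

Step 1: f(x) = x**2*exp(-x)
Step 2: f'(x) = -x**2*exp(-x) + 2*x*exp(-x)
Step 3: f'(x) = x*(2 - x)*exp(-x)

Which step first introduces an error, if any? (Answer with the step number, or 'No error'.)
No error

All steps in this derivation are correct.
The final answer f'(x) = x*(2 - x)*exp(-x) is valid.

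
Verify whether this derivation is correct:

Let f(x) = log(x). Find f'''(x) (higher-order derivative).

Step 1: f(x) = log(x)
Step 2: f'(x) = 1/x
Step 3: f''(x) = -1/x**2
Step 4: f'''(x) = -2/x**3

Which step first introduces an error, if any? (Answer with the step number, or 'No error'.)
Step 4

Step 4 is incorrect due to a sign flip.
The step shows: -2/x**3
The correct value should be: 2/x**3

Explanation: The sign of the whole expression was flipped: the term 2/x**3 was incorrectly written as -2/x**3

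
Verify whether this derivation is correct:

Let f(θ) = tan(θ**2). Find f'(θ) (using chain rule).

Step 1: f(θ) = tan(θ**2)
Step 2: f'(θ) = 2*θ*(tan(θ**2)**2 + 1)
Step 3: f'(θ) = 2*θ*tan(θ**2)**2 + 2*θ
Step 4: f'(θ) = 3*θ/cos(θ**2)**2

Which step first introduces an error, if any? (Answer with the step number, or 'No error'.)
Step 4

Step 4 is incorrect due to a wrong coefficient.
The step shows: 3*θ/cos(θ**2)**2
The correct value should be: 2*θ/cos(θ**2)**2

Explanation: The coefficient 2 was incorrectly written as 3: the term 2*θ/cos(θ**2)**2 was incorrectly written as 3*θ/cos(θ**2)**2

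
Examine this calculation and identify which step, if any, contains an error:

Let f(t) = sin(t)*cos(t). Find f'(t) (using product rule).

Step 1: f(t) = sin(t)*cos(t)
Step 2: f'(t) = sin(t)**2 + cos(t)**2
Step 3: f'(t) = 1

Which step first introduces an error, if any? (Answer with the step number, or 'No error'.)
Step 2

Step 2 is incorrect due to a sign flip.
The step shows: sin(t)**2 + cos(t)**2
The correct value should be: -sin(t)**2 + cos(t)**2

Explanation: The sign of one term was flipped: the term -sin(t)**2 was incorrectly written as sin(t)**2
The later steps are derived from this incorrect expression, so the error originates in Step 2.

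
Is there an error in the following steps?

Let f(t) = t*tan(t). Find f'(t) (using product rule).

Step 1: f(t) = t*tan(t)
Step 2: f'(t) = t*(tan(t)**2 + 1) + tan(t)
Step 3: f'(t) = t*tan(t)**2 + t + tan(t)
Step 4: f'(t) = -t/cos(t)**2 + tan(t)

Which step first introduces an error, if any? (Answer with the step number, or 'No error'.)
Step 4

Step 4 is incorrect due to a sign flip.
The step shows: -t/cos(t)**2 + tan(t)
The correct value should be: t/cos(t)**2 + tan(t)

Explanation: The sign of one term was flipped: the term t/cos(t)**2 was incorrectly written as -t/cos(t)**2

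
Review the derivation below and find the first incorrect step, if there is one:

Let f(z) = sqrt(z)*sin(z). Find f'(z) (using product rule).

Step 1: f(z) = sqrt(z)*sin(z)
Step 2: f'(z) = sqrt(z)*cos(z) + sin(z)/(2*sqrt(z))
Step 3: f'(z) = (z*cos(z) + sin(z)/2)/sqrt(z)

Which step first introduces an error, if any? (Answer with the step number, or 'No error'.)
No error

All steps in this derivation are correct.
The final answer f'(z) = (z*cos(z) + sin(z)/2)/sqrt(z) is valid.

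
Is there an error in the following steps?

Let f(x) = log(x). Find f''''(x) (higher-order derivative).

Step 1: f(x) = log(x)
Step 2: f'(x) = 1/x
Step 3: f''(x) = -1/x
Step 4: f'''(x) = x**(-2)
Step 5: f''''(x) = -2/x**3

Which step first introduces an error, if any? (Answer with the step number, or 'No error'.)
Step 3

Step 3 is incorrect due to a wrong exponent.
The step shows: -1/x
The correct value should be: -1/x**2

Explanation: The exponent -2 on x was incorrectly written as -1: the term -1/x**2 was incorrectly written as -1/x
The later steps are derived from this incorrect expression, so the error originates in Step 3.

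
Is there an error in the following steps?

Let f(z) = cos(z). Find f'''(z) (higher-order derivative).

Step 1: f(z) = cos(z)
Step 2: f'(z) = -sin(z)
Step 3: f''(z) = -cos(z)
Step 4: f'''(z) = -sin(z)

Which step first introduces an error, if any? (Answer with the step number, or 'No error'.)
Step 4

Step 4 is incorrect due to a sign flip.
The step shows: -sin(z)
The correct value should be: sin(z)

Explanation: The sign of the whole expression was flipped: the term sin(z) was incorrectly written as -sin(z)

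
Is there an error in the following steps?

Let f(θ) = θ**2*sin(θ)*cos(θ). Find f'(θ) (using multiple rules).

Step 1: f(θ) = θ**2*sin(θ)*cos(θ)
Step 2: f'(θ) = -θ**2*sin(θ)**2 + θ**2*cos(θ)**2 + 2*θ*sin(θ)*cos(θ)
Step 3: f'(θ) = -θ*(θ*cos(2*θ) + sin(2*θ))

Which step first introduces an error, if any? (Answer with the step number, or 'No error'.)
Step 3

Step 3 is incorrect due to a sign flip.
The step shows: -θ*(θ*cos(2*θ) + sin(2*θ))
The correct value should be: θ*(θ*cos(2*θ) + sin(2*θ))

Explanation: The sign of the whole expression was flipped: the term θ*(θ*cos(2*θ) + sin(2*θ)) was incorrectly written as -θ*(θ*cos(2*θ) + sin(2*θ))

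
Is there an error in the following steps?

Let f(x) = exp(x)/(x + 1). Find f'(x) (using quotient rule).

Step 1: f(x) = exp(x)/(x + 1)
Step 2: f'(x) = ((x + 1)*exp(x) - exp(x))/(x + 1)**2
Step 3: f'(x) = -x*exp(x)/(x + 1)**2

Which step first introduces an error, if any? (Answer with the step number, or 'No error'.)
Step 3

Step 3 is incorrect due to a sign flip.
The step shows: -x*exp(x)/(x + 1)**2
The correct value should be: x*exp(x)/(x + 1)**2

Explanation: The sign of the whole expression was flipped: the term x*exp(x)/(x + 1)**2 was incorrectly written as -x*exp(x)/(x + 1)**2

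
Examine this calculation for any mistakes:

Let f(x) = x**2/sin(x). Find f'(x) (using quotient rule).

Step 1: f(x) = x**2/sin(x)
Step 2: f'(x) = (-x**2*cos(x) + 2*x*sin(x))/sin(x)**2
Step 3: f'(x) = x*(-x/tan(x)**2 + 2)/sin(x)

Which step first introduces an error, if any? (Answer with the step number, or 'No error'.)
Step 3

Step 3 is incorrect due to a wrong exponent.
The step shows: x*(-x/tan(x)**2 + 2)/sin(x)
The correct value should be: x*(-x/tan(x) + 2)/sin(x)

Explanation: The exponent -1 on tan(x) was incorrectly written as -2: the term x*(-x/tan(x) + 2)/sin(x) was incorrectly written as x*(-x/tan(x)**2 + 2)/sin(x)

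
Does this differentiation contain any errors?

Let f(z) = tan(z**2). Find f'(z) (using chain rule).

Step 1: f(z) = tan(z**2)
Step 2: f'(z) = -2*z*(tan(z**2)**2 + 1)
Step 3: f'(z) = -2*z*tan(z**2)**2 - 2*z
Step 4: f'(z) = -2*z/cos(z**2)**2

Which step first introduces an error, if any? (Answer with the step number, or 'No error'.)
Step 2

Step 2 is incorrect due to a sign flip.
The step shows: -2*z*(tan(z**2)**2 + 1)
The correct value should be: 2*z*(tan(z**2)**2 + 1)

Explanation: The sign of the whole expression was flipped: the term 2*z*(tan(z**2)**2 + 1) was incorrectly written as -2*z*(tan(z**2)**2 + 1)
The later steps are derived from this incorrect expression, so the error originates in Step 2.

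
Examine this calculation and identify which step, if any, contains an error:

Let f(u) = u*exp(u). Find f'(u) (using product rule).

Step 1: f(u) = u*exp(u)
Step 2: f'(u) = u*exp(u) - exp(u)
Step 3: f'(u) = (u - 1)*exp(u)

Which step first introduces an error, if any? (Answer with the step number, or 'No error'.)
Step 2

Step 2 is incorrect due to a sign flip.
The step shows: u*exp(u) - exp(u)
The correct value should be: u*exp(u) + exp(u)

Explanation: The sign of one term was flipped: the term exp(u) was incorrectly written as -exp(u)
The later steps are derived from this incorrect expression, so the error originates in Step 2.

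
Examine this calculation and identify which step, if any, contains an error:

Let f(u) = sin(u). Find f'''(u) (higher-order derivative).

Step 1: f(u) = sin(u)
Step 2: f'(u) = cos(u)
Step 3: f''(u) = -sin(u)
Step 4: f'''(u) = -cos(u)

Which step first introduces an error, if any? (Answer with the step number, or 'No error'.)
No error

All steps in this derivation are correct.
The final answer f'''(u) = -cos(u) is valid.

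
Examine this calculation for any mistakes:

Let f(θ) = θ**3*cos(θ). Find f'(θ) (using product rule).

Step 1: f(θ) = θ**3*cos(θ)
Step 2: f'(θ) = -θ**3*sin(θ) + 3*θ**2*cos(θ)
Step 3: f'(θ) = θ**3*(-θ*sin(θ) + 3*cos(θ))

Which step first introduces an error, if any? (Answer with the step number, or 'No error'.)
Step 3

Step 3 is incorrect due to a wrong exponent.
The step shows: θ**3*(-θ*sin(θ) + 3*cos(θ))
The correct value should be: θ**2*(-θ*sin(θ) + 3*cos(θ))

Explanation: The exponent 2 on θ was incorrectly written as 3: the term θ**2*(-θ*sin(θ) + 3*cos(θ)) was incorrectly written as θ**3*(-θ*sin(θ) + 3*cos(θ))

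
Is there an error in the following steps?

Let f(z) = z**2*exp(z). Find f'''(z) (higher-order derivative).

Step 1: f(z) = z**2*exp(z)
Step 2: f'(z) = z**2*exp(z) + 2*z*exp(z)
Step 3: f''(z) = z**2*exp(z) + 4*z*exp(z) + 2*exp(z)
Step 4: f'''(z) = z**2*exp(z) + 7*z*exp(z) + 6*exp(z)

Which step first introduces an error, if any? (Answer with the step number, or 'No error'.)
Step 4

Step 4 is incorrect due to a wrong coefficient.
The step shows: z**2*exp(z) + 7*z*exp(z) + 6*exp(z)
The correct value should be: z**2*exp(z) + 6*z*exp(z) + 6*exp(z)

Explanation: The coefficient 6 was incorrectly written as 7: the term 6*z*exp(z) was incorrectly written as 7*z*exp(z)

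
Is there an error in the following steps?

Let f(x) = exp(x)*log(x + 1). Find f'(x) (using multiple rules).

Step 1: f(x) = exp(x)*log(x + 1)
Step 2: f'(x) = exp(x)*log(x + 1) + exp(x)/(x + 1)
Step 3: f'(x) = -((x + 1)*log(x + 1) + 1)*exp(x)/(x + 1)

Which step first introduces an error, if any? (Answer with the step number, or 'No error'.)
Step 3

Step 3 is incorrect due to a sign flip.
The step shows: -((x + 1)*log(x + 1) + 1)*exp(x)/(x + 1)
The correct value should be: ((x + 1)*log(x + 1) + 1)*exp(x)/(x + 1)

Explanation: The sign of the whole expression was flipped: the term ((x + 1)*log(x + 1) + 1)*exp(x)/(x + 1) was incorrectly written as -((x + 1)*log(x + 1) + 1)*exp(x)/(x + 1)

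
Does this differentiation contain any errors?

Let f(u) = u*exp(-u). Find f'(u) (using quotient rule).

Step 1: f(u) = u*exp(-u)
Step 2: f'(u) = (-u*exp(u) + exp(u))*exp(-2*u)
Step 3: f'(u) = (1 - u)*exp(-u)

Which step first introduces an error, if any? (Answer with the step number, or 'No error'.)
No error

All steps in this derivation are correct.
The final answer f'(u) = (1 - u)*exp(-u) is valid.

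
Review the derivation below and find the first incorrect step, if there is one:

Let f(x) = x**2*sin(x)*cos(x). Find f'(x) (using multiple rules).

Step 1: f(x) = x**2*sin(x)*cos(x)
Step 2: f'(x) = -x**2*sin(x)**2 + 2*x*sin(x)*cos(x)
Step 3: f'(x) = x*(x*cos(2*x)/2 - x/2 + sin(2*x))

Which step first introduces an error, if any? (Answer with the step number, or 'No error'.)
Step 2

Step 2 is incorrect due to a dropped term.
The step shows: -x**2*sin(x)**2 + 2*x*sin(x)*cos(x)
The correct value should be: -x**2*sin(x)**2 + x**2*cos(x)**2 + 2*x*sin(x)*cos(x)

Explanation: A term was dropped: the term x**2*cos(x)**2 was incorrectly omitted
The later steps are derived from this incorrect expression, so the error originates in Step 2.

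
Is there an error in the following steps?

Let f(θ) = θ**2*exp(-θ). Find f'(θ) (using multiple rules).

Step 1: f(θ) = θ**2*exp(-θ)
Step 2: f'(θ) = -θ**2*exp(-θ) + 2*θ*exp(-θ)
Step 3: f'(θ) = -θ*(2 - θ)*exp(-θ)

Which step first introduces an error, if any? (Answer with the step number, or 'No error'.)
Step 3

Step 3 is incorrect due to a sign flip.
The step shows: -θ*(2 - θ)*exp(-θ)
The correct value should be: θ*(2 - θ)*exp(-θ)

Explanation: The sign of the whole expression was flipped: the term θ*(2 - θ)*exp(-θ) was incorrectly written as -θ*(2 - θ)*exp(-θ)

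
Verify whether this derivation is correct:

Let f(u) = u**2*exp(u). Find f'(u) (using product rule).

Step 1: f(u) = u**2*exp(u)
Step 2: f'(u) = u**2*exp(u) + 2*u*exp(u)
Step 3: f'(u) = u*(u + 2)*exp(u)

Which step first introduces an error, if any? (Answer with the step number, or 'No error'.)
No error

All steps in this derivation are correct.
The final answer f'(u) = u*(u + 2)*exp(u) is valid.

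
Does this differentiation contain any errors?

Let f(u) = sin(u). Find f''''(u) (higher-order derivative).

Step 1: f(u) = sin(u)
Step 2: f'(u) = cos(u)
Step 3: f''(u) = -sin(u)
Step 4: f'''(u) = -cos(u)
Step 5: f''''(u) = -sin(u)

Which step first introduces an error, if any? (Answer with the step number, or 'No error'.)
Step 5

Step 5 is incorrect due to a sign flip.
The step shows: -sin(u)
The correct value should be: sin(u)

Explanation: The sign of the whole expression was flipped: the term sin(u) was incorrectly written as -sin(u)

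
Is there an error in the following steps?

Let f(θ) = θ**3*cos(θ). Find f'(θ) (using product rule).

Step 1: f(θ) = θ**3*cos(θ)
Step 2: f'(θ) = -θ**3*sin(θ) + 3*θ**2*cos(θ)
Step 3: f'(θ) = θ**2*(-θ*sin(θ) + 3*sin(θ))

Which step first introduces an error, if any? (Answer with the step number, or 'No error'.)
Step 3

Step 3 is incorrect due to a wrong trig function.
The step shows: θ**2*(-θ*sin(θ) + 3*sin(θ))
The correct value should be: θ**2*(-θ*sin(θ) + 3*cos(θ))

Explanation: cos(θ) was incorrectly written as sin(θ): the term θ**2*(-θ*sin(θ) + 3*cos(θ)) was incorrectly written as θ**2*(-θ*sin(θ) + 3*sin(θ))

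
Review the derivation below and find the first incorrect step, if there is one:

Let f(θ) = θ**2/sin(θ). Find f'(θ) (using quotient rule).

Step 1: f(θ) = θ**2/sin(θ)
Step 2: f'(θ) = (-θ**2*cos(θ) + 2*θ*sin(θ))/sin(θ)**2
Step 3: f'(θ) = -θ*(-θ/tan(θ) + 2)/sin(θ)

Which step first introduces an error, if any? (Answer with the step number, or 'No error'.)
Step 3

Step 3 is incorrect due to a sign flip.
The step shows: -θ*(-θ/tan(θ) + 2)/sin(θ)
The correct value should be: θ*(-θ/tan(θ) + 2)/sin(θ)

Explanation: The sign of the whole expression was flipped: the term θ*(-θ/tan(θ) + 2)/sin(θ) was incorrectly written as -θ*(-θ/tan(θ) + 2)/sin(θ)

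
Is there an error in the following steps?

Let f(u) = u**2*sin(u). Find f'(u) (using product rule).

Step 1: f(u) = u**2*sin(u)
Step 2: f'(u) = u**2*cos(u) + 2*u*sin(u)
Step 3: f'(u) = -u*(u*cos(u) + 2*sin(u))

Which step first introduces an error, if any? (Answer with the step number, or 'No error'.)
Step 3

Step 3 is incorrect due to a sign flip.
The step shows: -u*(u*cos(u) + 2*sin(u))
The correct value should be: u*(u*cos(u) + 2*sin(u))

Explanation: The sign of the whole expression was flipped: the term u*(u*cos(u) + 2*sin(u)) was incorrectly written as -u*(u*cos(u) + 2*sin(u))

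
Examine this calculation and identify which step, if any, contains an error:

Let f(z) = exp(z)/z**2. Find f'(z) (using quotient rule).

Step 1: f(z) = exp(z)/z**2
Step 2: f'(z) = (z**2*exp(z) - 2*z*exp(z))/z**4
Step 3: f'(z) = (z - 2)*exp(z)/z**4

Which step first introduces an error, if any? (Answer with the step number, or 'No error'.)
Step 3

Step 3 is incorrect due to a wrong exponent.
The step shows: (z - 2)*exp(z)/z**4
The correct value should be: (z - 2)*exp(z)/z**3

Explanation: The exponent -3 on z was incorrectly written as -4: the term (z - 2)*exp(z)/z**3 was incorrectly written as (z - 2)*exp(z)/z**4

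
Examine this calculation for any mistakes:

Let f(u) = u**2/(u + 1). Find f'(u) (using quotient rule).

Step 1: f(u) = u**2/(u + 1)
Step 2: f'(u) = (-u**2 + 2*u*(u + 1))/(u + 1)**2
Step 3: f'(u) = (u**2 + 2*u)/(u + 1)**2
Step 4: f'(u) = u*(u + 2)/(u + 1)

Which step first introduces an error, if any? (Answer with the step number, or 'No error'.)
Step 4

Step 4 is incorrect due to a wrong exponent.
The step shows: u*(u + 2)/(u + 1)
The correct value should be: u*(u + 2)/(u + 1)**2

Explanation: The exponent -2 on u + 1 was incorrectly written as -1: the term u*(u + 2)/(u + 1)**2 was incorrectly written as u*(u + 2)/(u + 1)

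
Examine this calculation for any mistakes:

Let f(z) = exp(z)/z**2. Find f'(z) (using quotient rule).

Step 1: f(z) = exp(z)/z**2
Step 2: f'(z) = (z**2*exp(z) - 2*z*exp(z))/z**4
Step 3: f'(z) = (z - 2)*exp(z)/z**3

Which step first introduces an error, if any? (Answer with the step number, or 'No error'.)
No error

All steps in this derivation are correct.
The final answer f'(z) = (z - 2)*exp(z)/z**3 is valid.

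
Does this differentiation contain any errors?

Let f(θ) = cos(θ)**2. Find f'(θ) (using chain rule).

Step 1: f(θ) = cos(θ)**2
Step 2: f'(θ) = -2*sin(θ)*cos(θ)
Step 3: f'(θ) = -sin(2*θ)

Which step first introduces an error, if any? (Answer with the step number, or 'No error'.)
No error

All steps in this derivation are correct.
The final answer f'(θ) = -sin(2*θ) is valid.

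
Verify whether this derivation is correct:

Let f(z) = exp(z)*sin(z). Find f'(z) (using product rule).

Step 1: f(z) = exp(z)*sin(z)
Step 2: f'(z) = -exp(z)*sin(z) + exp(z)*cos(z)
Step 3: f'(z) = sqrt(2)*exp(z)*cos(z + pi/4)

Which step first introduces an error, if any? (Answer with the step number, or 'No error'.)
Step 2

Step 2 is incorrect due to a sign flip.
The step shows: -exp(z)*sin(z) + exp(z)*cos(z)
The correct value should be: exp(z)*sin(z) + exp(z)*cos(z)

Explanation: The sign of one term was flipped: the term exp(z)*sin(z) was incorrectly written as -exp(z)*sin(z)
The later steps are derived from this incorrect expression, so the error originates in Step 2.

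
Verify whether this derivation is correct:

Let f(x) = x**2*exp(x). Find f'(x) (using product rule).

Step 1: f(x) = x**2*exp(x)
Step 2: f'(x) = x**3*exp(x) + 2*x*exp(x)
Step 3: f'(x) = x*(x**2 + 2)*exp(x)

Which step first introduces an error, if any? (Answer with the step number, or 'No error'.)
Step 2

Step 2 is incorrect due to a wrong exponent.
The step shows: x**3*exp(x) + 2*x*exp(x)
The correct value should be: x**2*exp(x) + 2*x*exp(x)

Explanation: The exponent 2 on x was incorrectly written as 3: the term x**2*exp(x) was incorrectly written as x**3*exp(x)
The later steps are derived from this incorrect expression, so the error originates in Step 2.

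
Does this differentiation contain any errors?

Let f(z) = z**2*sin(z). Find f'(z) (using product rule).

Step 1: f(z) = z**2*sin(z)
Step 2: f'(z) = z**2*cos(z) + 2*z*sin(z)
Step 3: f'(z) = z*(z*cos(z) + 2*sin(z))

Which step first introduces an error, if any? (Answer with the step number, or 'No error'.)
No error

All steps in this derivation are correct.
The final answer f'(z) = z*(z*cos(z) + 2*sin(z)) is valid.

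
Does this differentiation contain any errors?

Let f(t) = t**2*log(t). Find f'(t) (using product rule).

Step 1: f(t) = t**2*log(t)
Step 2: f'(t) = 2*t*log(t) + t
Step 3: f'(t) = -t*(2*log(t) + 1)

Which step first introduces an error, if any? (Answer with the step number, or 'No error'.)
Step 3

Step 3 is incorrect due to a sign flip.
The step shows: -t*(2*log(t) + 1)
The correct value should be: t*(2*log(t) + 1)

Explanation: The sign of the whole expression was flipped: the term t*(2*log(t) + 1) was incorrectly written as -t*(2*log(t) + 1)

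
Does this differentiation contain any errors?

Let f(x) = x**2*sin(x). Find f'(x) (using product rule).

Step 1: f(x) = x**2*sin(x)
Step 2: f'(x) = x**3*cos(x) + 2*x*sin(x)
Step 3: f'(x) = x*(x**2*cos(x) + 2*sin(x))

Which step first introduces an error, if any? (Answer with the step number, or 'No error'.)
Step 2

Step 2 is incorrect due to a wrong exponent.
The step shows: x**3*cos(x) + 2*x*sin(x)
The correct value should be: x**2*cos(x) + 2*x*sin(x)

Explanation: The exponent 2 on x was incorrectly written as 3: the term x**2*cos(x) was incorrectly written as x**3*cos(x)
The later steps are derived from this incorrect expression, so the error originates in Step 2.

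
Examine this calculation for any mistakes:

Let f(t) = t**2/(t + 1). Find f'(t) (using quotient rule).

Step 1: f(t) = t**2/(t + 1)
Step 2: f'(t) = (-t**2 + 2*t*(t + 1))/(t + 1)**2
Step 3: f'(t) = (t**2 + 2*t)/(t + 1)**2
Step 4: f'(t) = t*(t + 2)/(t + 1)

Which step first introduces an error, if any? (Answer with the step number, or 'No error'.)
Step 4

Step 4 is incorrect due to a wrong exponent.
The step shows: t*(t + 2)/(t + 1)
The correct value should be: t*(t + 2)/(t + 1)**2

Explanation: The exponent -2 on t + 1 was incorrectly written as -1: the term t*(t + 2)/(t + 1)**2 was incorrectly written as t*(t + 2)/(t + 1)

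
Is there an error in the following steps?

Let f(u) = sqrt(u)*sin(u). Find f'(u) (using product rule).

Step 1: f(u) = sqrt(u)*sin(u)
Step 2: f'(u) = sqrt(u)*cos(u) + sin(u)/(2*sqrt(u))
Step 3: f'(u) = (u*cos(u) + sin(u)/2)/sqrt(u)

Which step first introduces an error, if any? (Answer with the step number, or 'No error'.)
No error

All steps in this derivation are correct.
The final answer f'(u) = (u*cos(u) + sin(u)/2)/sqrt(u) is valid.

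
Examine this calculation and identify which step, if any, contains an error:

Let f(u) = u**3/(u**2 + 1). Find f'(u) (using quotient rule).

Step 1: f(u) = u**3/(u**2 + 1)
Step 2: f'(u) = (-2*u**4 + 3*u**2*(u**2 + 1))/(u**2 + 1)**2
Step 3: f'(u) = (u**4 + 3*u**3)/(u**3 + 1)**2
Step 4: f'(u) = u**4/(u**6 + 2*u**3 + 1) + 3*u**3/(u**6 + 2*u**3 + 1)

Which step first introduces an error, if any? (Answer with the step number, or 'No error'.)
Step 3

Step 3 is incorrect due to a wrong exponent.
The step shows: (u**4 + 3*u**3)/(u**3 + 1)**2
The correct value should be: (u**4 + 3*u**2)/(u**2 + 1)**2

Explanation: The exponent 2 on u was incorrectly written as 3: the term (u**4 + 3*u**2)/(u**2 + 1)**2 was incorrectly written as (u**4 + 3*u**3)/(u**3 + 1)**2
The later steps are derived from this incorrect expression, so the error originates in Step 3.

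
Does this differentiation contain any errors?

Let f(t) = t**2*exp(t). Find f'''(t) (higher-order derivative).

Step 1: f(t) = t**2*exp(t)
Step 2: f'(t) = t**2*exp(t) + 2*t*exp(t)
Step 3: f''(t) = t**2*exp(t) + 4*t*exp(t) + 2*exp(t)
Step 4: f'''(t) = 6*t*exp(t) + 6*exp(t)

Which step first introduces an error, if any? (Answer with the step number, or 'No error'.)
Step 4

Step 4 is incorrect due to a dropped term.
The step shows: 6*t*exp(t) + 6*exp(t)
The correct value should be: t**2*exp(t) + 6*t*exp(t) + 6*exp(t)

Explanation: A term was dropped: the term t**2*exp(t) was incorrectly omitted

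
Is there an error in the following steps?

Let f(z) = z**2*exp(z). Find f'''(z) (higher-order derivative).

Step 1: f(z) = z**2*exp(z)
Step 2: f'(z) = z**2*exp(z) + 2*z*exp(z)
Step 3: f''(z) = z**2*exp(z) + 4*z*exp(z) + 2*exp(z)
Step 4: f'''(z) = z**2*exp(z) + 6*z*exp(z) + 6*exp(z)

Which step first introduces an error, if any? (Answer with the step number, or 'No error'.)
No error

All steps in this derivation are correct.
The final answer f'''(z) = z**2*exp(z) + 6*z*exp(z) + 6*exp(z) is valid.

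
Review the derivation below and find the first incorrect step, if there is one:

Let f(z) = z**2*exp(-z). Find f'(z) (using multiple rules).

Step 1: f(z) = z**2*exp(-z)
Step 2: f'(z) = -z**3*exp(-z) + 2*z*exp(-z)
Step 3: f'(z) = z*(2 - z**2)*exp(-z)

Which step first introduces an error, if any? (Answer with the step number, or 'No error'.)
Step 2

Step 2 is incorrect due to a wrong exponent.
The step shows: -z**3*exp(-z) + 2*z*exp(-z)
The correct value should be: -z**2*exp(-z) + 2*z*exp(-z)

Explanation: The exponent 2 on z was incorrectly written as 3: the term -z**2*exp(-z) was incorrectly written as -z**3*exp(-z)
The later steps are derived from this incorrect expression, so the error originates in Step 2.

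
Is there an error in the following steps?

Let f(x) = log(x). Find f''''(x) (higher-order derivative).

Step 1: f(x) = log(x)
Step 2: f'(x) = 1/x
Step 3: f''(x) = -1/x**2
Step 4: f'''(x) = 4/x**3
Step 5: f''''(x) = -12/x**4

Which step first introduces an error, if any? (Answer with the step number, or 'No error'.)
Step 4

Step 4 is incorrect due to a wrong coefficient.
The step shows: 4/x**3
The correct value should be: 2/x**3

Explanation: The coefficient 2 was incorrectly written as 4: the term 2/x**3 was incorrectly written as 4/x**3
The later steps are derived from this incorrect expression, so the error originates in Step 4.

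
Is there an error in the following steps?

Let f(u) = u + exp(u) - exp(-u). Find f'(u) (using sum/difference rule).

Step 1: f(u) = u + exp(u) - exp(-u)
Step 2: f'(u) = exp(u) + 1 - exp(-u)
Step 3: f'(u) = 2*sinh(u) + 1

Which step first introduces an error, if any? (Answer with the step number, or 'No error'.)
Step 2

Step 2 is incorrect due to a sign flip.
The step shows: exp(u) + 1 - exp(-u)
The correct value should be: exp(u) + 1 + exp(-u)

Explanation: The sign of one term was flipped: the term exp(-u) was incorrectly written as -exp(-u)
The later steps are derived from this incorrect expression, so the error originates in Step 2.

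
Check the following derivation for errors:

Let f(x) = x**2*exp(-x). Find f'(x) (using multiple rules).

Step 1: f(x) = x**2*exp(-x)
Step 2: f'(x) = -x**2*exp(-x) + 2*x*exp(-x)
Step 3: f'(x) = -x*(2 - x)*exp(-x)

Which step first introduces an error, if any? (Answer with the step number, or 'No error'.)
Step 3

Step 3 is incorrect due to a sign flip.
The step shows: -x*(2 - x)*exp(-x)
The correct value should be: x*(2 - x)*exp(-x)

Explanation: The sign of the whole expression was flipped: the term x*(2 - x)*exp(-x) was incorrectly written as -x*(2 - x)*exp(-x)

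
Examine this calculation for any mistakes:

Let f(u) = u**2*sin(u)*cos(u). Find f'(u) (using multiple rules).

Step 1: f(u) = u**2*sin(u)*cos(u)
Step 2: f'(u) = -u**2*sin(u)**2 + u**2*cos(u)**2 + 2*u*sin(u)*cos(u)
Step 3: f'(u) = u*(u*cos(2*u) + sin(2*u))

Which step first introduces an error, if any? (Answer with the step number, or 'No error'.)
No error

All steps in this derivation are correct.
The final answer f'(u) = u*(u*cos(2*u) + sin(2*u)) is valid.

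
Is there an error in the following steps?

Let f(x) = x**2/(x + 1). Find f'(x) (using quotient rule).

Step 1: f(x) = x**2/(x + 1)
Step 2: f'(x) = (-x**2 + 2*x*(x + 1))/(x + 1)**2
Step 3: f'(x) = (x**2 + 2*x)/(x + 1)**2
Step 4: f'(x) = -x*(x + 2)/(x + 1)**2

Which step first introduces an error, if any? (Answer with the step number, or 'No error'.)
Step 4

Step 4 is incorrect due to a sign flip.
The step shows: -x*(x + 2)/(x + 1)**2
The correct value should be: x*(x + 2)/(x + 1)**2

Explanation: The sign of the whole expression was flipped: the term x*(x + 2)/(x + 1)**2 was incorrectly written as -x*(x + 2)/(x + 1)**2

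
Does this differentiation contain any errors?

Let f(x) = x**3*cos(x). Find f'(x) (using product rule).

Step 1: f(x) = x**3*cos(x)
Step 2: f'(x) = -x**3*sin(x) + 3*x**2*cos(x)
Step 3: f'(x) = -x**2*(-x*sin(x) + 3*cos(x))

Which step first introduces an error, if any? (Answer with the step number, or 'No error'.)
Step 3

Step 3 is incorrect due to a sign flip.
The step shows: -x**2*(-x*sin(x) + 3*cos(x))
The correct value should be: x**2*(-x*sin(x) + 3*cos(x))

Explanation: The sign of the whole expression was flipped: the term x**2*(-x*sin(x) + 3*cos(x)) was incorrectly written as -x**2*(-x*sin(x) + 3*cos(x))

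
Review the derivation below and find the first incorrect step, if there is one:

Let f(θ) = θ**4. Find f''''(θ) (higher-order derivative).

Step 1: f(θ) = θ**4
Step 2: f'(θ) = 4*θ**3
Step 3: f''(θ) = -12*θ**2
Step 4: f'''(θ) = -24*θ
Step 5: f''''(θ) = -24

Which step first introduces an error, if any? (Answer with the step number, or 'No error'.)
Step 3

Step 3 is incorrect due to a sign flip.
The step shows: -12*θ**2
The correct value should be: 12*θ**2

Explanation: The sign of the whole expression was flipped: the term 12*θ**2 was incorrectly written as -12*θ**2
The later steps are derived from this incorrect expression, so the error originates in Step 3.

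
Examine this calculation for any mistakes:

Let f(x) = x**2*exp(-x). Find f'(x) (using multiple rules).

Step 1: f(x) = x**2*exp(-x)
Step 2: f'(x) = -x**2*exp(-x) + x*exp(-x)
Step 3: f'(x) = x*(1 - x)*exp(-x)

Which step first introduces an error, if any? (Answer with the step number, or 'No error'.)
Step 2

Step 2 is incorrect due to a wrong coefficient.
The step shows: -x**2*exp(-x) + x*exp(-x)
The correct value should be: -x**2*exp(-x) + 2*x*exp(-x)

Explanation: The coefficient 2 was incorrectly written as 1: the term 2*x*exp(-x) was incorrectly written as x*exp(-x)
The later steps are derived from this incorrect expression, so the error originates in Step 2.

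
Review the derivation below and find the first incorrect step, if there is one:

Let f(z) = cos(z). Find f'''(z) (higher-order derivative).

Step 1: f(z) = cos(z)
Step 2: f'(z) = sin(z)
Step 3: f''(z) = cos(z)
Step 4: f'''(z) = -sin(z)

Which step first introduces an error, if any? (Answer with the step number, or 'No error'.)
Step 2

Step 2 is incorrect due to a sign flip.
The step shows: sin(z)
The correct value should be: -sin(z)

Explanation: The sign of the whole expression was flipped: the term -sin(z) was incorrectly written as sin(z)
The later steps are derived from this incorrect expression, so the error originates in Step 2.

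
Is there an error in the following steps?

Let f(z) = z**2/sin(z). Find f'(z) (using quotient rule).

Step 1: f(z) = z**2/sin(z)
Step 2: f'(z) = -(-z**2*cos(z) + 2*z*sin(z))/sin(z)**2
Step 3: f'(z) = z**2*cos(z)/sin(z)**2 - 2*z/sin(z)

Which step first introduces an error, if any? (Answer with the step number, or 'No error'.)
Step 2

Step 2 is incorrect due to a sign flip.
The step shows: -(-z**2*cos(z) + 2*z*sin(z))/sin(z)**2
The correct value should be: (-z**2*cos(z) + 2*z*sin(z))/sin(z)**2

Explanation: The sign of the whole expression was flipped: the term (-z**2*cos(z) + 2*z*sin(z))/sin(z)**2 was incorrectly written as -(-z**2*cos(z) + 2*z*sin(z))/sin(z)**2
The later steps are derived from this incorrect expression, so the error originates in Step 2.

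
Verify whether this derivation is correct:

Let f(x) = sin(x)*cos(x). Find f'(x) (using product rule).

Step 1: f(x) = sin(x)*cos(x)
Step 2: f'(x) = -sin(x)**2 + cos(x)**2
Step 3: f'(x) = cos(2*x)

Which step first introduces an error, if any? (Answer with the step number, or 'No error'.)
No error

All steps in this derivation are correct.
The final answer f'(x) = cos(2*x) is valid.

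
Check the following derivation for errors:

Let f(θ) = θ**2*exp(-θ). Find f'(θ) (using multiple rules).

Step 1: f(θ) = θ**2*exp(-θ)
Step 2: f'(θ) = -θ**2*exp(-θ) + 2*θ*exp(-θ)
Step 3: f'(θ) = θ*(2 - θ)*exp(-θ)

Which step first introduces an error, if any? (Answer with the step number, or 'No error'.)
No error

All steps in this derivation are correct.
The final answer f'(θ) = θ*(2 - θ)*exp(-θ) is valid.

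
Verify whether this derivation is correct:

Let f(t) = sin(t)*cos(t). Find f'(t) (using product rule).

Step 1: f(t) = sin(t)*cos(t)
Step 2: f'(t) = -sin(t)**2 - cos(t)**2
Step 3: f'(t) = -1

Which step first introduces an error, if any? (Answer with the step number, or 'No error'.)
Step 2

Step 2 is incorrect due to a sign flip.
The step shows: -sin(t)**2 - cos(t)**2
The correct value should be: -sin(t)**2 + cos(t)**2

Explanation: The sign of one term was flipped: the term cos(t)**2 was incorrectly written as -cos(t)**2
The later steps are derived from this incorrect expression, so the error originates in Step 2.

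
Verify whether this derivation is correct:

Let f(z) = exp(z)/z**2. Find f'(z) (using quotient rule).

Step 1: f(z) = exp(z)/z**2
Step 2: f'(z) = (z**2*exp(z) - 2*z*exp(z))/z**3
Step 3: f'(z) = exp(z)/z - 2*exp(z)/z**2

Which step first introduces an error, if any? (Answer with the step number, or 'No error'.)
Step 2

Step 2 is incorrect due to a wrong exponent.
The step shows: (z**2*exp(z) - 2*z*exp(z))/z**3
The correct value should be: (z**2*exp(z) - 2*z*exp(z))/z**4

Explanation: The exponent -4 on z was incorrectly written as -3: the term (z**2*exp(z) - 2*z*exp(z))/z**4 was incorrectly written as (z**2*exp(z) - 2*z*exp(z))/z**3
The later steps are derived from this incorrect expression, so the error originates in Step 2.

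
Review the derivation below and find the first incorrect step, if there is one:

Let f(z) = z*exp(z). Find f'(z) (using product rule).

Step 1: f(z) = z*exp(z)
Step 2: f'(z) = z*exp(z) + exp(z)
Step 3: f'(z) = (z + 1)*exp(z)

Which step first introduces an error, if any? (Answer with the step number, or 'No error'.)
No error

All steps in this derivation are correct.
The final answer f'(z) = (z + 1)*exp(z) is valid.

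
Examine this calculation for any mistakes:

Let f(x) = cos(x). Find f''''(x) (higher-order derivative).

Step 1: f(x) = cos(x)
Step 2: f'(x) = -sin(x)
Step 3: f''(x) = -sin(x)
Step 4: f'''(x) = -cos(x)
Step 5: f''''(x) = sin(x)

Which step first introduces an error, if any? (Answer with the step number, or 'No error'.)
Step 3

Step 3 is incorrect due to a wrong trig function.
The step shows: -sin(x)
The correct value should be: -cos(x)

Explanation: cos(x) was incorrectly written as sin(x): the term -cos(x) was incorrectly written as -sin(x)
The later steps are derived from this incorrect expression, so the error originates in Step 3.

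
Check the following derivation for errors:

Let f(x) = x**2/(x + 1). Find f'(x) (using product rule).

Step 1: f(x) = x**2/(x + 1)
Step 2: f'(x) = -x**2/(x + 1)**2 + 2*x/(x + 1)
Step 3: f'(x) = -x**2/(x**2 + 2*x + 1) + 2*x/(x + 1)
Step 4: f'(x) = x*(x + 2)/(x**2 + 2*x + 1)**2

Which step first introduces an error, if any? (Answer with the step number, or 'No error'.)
Step 4

Step 4 is incorrect due to a wrong exponent.
The step shows: x*(x + 2)/(x**2 + 2*x + 1)**2
The correct value should be: x*(x + 2)/(x**2 + 2*x + 1)

Explanation: The exponent -1 on x**2 + 2*x + 1 was incorrectly written as -2: the term x*(x + 2)/(x**2 + 2*x + 1) was incorrectly written as x*(x + 2)/(x**2 + 2*x + 1)**2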